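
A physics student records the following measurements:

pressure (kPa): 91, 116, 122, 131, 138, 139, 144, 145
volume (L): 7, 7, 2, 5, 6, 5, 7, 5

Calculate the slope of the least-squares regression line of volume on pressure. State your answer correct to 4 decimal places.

n = 8, Σx = 1026, Σy = 44, Σxy = 5604, Σx² = 133908
Sxx = Σx² − (Σx)²/n = 133908 − 131584.5 = 2323.5
Sxy = Σxy − (Σx)(Σy)/n = 5604 − 5643 = -39
b = Sxy/Sxx = -39/2323.5 = -0.016785

-0.0168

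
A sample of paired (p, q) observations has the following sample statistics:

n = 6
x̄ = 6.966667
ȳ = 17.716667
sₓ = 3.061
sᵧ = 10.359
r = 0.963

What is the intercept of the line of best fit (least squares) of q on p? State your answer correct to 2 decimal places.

b = r · sᵧ/sₓ = 0.963 · 10.359/3.061 = 3.258973
a = ȳ − b·x̄ = 17.716667 − 3.258973·6.966667 = -4.987514

-4.99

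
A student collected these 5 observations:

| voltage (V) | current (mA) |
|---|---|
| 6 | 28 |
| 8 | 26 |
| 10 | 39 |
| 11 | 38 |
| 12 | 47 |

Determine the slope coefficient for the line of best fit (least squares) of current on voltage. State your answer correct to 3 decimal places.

3.224

n = 5, Σx = 47, Σy = 178, Σxy = 1748, Σx² = 465
Sxx = Σx² − (Σx)²/n = 465 − 441.8 = 23.2
Sxy = Σxy − (Σx)(Σy)/n = 1748 − 1673.2 = 74.8
b = Sxy/Sxx = 74.8/23.2 = 3.224138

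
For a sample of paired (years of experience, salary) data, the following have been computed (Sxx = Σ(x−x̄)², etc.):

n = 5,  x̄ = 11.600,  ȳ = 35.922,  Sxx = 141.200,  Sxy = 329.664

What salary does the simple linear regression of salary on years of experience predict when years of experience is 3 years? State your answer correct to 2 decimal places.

b = Sxy/Sxx = 329.664/141.2 = 2.334731
a = ȳ − b·x̄ = 35.922 − 2.334731·11.6 = 8.839122
ŷ(3) = a + b·3 = 8.839122 + 2.334731·3 = 15.843314

15.84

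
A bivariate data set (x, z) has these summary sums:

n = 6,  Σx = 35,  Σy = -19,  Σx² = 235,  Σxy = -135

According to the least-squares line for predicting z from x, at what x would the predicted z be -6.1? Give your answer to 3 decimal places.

9.576

Sxx = Σx² − (Σx)²/n = 235 − 204.166667 = 30.833333
Sxy = Σxy − (Σx)(Σy)/n = -135 − (-110.833333) = -24.166667
b = Sxy/Sxx = -24.166667/30.833333 = -0.783784
a = ȳ − b·x̄ = -3.166667 − (-0.783784)·5.833333 = 1.405405
Set a + b·x = -6.1: x = (-6.1 − 1.405405) / (-0.783784) = 9.575862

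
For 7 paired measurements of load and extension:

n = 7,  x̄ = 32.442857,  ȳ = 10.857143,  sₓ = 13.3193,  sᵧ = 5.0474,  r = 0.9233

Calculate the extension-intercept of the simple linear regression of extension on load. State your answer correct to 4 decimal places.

b = r · sᵧ/sₓ = 0.9233 · 5.0474/13.3193 = 0.349888
a = ȳ − b·x̄ = 10.857143 − 0.349888·32.442857 = -0.494226

-0.4942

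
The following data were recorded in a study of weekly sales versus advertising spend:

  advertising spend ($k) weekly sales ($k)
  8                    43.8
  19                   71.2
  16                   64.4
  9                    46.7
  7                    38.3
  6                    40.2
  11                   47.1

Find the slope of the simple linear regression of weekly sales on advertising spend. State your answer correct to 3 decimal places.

n = 7, Σx = 76, Σy = 351.7, Σxy = 4181.3, Σx² = 968
Sxx = Σx² − (Σx)²/n = 968 − 825.142857 = 142.857143
Sxy = Σxy − (Σx)(Σy)/n = 4181.3 − 3818.457143 = 362.842857
b = Sxy/Sxx = 362.842857/142.857143 = 2.5399

2.540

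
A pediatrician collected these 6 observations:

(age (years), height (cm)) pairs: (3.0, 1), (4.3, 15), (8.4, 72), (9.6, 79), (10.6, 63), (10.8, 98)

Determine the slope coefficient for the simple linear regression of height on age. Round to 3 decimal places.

n = 6, Σx = 46.7, Σy = 328, Σxy = 3156.9, Σx² = 419.21
Sxx = Σx² − (Σx)²/n = 419.21 − 363.481667 = 55.728333
Sxy = Σxy − (Σx)(Σy)/n = 3156.9 − 2552.933333 = 603.966667
b = Sxy/Sxx = 603.966667/55.728333 = 10.837695

10.838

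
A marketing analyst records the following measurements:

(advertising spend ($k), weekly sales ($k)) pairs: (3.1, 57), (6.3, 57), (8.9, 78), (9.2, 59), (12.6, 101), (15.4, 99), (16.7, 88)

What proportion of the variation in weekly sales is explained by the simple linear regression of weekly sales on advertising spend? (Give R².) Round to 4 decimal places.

0.6980

n = 7, Σx = 72.2, Σy = 539, Σxy = 6039.6, Σx² = 887.96, Σy² = 43809
Sxx = Σx² − (Σx)²/n = 887.96 − 744.691429 = 143.268571
Sxy = Σxy − (Σx)(Σy)/n = 6039.6 − 5559.4 = 480.2
Syy = Σy² − (Σy)²/n = 43809 − 41503 = 2306
R² = Sxy²/(Sxx·Syy) = (480.2)²/(143.268571·2306) = 0.697966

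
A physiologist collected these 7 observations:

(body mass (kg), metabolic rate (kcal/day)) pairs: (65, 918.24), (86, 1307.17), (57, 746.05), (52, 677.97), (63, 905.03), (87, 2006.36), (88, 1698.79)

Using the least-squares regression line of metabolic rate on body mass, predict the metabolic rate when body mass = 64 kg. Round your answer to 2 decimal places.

963.02

n = 7, Σx = 498, Σy = 8259.61, Σxy = 630945.24, Σx² = 36856
Sxx = Σx² − (Σx)²/n = 36856 − 35429.142857 = 1426.857143
Sxy = Σxy − (Σx)(Σy)/n = 630945.24 − 587612.254286 = 43332.985714
b = Sxy/Sxx = 43332.985714/1426.857143 = 30.369533
a = ȳ − b·x̄ = 1179.944286 − 30.369533·71.142857 = -980.631093
ŷ(64) = a + b·64 = -980.631093 + 30.369533·64 = 963.019047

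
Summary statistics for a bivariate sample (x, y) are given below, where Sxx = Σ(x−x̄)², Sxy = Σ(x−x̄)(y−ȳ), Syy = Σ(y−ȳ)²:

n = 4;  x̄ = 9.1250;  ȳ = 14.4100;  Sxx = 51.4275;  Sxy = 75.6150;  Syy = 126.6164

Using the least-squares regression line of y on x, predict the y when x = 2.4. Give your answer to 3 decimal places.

b = Sxy/Sxx = 75.615/51.4275 = 1.470322
a = ȳ − b·x̄ = 14.41 − 1.470322·9.125 = 0.993309
ŷ(2.4) = a + b·2.4 = 0.993309 + 1.470322·2.4 = 4.522083

4.522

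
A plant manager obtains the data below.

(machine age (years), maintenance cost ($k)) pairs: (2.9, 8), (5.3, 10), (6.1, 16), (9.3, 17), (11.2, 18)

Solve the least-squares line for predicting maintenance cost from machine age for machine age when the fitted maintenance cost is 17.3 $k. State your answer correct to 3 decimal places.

9.814

n = 5, Σx = 34.8, Σy = 69, Σxy = 533.5, Σx² = 285.64
Sxx = Σx² − (Σx)²/n = 285.64 − 242.208 = 43.432
Sxy = Σxy − (Σx)(Σy)/n = 533.5 − 480.24 = 53.26
b = Sxy/Sxx = 53.26/43.432 = 1.226285
a = ȳ − b·x̄ = 13.8 − 1.226285·6.96 = 5.265058
Set a + b·x = 17.3: x = (17.3 − 5.265058) / 1.226285 = 9.814149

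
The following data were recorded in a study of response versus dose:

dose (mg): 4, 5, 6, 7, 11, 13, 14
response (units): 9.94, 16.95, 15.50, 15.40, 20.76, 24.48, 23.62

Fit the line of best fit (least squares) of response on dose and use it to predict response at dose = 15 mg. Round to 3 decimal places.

n = 7, Σx = 60, Σy = 126.65, Σxy = 1202.59, Σx² = 612
Sxx = Σx² − (Σx)²/n = 612 − 514.285714 = 97.714286
Sxy = Σxy − (Σx)(Σy)/n = 1202.59 − 1085.571429 = 117.018571
b = Sxy/Sxx = 117.018571/97.714286 = 1.197558
a = ȳ − b·x̄ = 18.092857 − 1.197558·8.571429 = 7.828070
ŷ(15) = a + b·15 = 7.828070 + 1.197558·15 = 25.791447

25.791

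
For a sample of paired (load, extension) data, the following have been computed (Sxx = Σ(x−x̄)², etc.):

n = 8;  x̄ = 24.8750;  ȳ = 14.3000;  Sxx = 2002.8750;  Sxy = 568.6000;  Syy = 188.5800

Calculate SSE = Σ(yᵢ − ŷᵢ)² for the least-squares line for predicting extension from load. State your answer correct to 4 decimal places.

27.1591

b = Sxy/Sxx = 568.6/2002.875 = 0.283892
SSE = Syy − b·Sxy = 188.58 − 0.283892·568.6 = 27.159063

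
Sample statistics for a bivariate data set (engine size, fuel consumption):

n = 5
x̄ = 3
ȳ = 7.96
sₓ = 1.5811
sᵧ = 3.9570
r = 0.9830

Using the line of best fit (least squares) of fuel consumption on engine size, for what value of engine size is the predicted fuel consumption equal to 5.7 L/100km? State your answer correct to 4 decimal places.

2.0814

b = r · sᵧ/sₓ = 0.983 · 3.957/1.5811 = 2.460142
a = ȳ − b·x̄ = 7.96 − 2.460142·3 = 0.579573
Set a + b·x = 5.7: x = (5.7 − 0.579573) / 2.460142 = 2.081354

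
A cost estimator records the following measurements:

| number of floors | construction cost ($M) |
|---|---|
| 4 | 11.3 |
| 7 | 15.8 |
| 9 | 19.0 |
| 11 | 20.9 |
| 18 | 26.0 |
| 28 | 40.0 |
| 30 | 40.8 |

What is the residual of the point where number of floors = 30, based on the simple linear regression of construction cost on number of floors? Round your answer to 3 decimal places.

n = 7, Σx = 107, Σy = 173.8, Σxy = 3368.7, Σx² = 2275
Sxx = Σx² − (Σx)²/n = 2275 − 1635.571429 = 639.428571
Sxy = Σxy − (Σx)(Σy)/n = 3368.7 − 2656.657143 = 712.042857
b = Sxy/Sxx = 712.042857/639.428571 = 1.113561
a = ȳ − b·x̄ = 24.828571 − 1.113561·15.285714 = 7.806993
ŷ(30) = 7.806993 + 1.113561·30 = 41.213829
residual = y − ŷ = 40.8 − 41.213829 = -0.413829

-0.414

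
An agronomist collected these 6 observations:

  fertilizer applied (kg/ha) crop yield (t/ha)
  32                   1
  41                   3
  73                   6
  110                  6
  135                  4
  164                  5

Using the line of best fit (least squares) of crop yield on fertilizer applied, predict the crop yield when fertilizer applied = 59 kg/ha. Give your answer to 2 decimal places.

3.44

n = 6, Σx = 555, Σy = 25, Σxy = 2613, Σx² = 65255
Sxx = Σx² − (Σx)²/n = 65255 − 51337.5 = 13917.5
Sxy = Σxy − (Σx)(Σy)/n = 2613 − 2312.5 = 300.5
b = Sxy/Sxx = 300.5/13917.5 = 0.021592
a = ȳ − b·x̄ = 4.166667 − 0.021592·92.5 = 2.169451
ŷ(59) = a + b·59 = 2.169451 + 0.021592·59 = 3.443351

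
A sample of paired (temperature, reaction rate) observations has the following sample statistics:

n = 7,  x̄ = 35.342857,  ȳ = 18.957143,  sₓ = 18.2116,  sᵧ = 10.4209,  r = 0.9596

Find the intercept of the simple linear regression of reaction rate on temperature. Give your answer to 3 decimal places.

b = r · sᵧ/sₓ = 0.9596 · 10.4209/18.2116 = 0.549095
a = ȳ − b·x̄ = 18.957143 − 0.549095·35.342857 = -0.449438

-0.449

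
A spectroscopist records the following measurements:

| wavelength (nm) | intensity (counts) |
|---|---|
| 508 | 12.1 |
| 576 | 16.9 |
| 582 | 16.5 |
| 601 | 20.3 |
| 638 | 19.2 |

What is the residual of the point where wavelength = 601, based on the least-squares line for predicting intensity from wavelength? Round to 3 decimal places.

n = 5, Σx = 2905, Σy = 85, Σxy = 49934.1, Σx² = 1696809
Sxx = Σx² − (Σx)²/n = 1696809 − 1687805 = 9004
Sxy = Σxy − (Σx)(Σy)/n = 49934.1 − 49385 = 549.1
b = Sxy/Sxx = 549.1/9004 = 0.060984
a = ȳ − b·x̄ = 17 − 0.060984·581 = -18.431708
ŷ(601) = -18.431708 + 0.060984·601 = 18.219680
residual = y − ŷ = 20.3 − 18.219680 = 2.080320

2.080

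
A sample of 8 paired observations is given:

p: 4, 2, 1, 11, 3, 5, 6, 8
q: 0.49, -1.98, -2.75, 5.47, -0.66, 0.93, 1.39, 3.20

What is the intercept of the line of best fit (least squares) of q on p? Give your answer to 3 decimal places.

-3.290

n = 8, Σx = 40, Σy = 6.09, Σxy = 92.03, Σx² = 276
Sxx = Σx² − (Σx)²/n = 276 − 200 = 76
Sxy = Σxy − (Σx)(Σy)/n = 92.03 − 30.45 = 61.58
b = Sxy/Sxx = 61.58/76 = 0.810263
a = ȳ − b·x̄ = 0.76125 − 0.810263·5 = -3.290066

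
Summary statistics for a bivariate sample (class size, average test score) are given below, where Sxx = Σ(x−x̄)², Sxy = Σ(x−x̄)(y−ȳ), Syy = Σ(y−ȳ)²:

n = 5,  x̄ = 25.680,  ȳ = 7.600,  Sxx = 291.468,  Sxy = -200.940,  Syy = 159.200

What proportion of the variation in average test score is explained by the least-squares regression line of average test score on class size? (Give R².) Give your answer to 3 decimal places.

R² = Sxy²/(Sxx·Syy) = (-200.94)²/(291.468·159.2) = 0.870159

0.870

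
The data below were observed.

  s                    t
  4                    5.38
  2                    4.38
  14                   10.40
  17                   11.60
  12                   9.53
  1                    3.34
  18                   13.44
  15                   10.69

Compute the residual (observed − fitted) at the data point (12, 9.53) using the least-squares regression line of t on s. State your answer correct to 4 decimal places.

0.0709

n = 8, Σx = 83, Σy = 68.76, Σxy = 893.05, Σx² = 1199
Sxx = Σx² − (Σx)²/n = 1199 − 861.125 = 337.875
Sxy = Σxy − (Σx)(Σy)/n = 893.05 − 713.385 = 179.665
b = Sxy/Sxx = 179.665/337.875 = 0.531750
a = ȳ − b·x̄ = 8.595 − 0.531750·10.375 = 3.078095
ŷ(12) = 3.078095 + 0.531750·12 = 9.459094
residual = y − ŷ = 9.53 − 9.459094 = 0.070906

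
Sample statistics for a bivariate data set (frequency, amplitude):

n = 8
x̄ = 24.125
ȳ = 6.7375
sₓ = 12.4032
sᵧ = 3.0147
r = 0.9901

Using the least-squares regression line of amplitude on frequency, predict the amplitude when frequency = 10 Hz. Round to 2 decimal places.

b = r · sᵧ/sₓ = 0.9901 · 3.0147/12.4032 = 0.240652
a = ȳ − b·x̄ = 6.7375 − 0.240652·24.125 = 0.931771
ŷ(10) = a + b·10 = 0.931771 + 0.240652·10 = 3.338291

3.34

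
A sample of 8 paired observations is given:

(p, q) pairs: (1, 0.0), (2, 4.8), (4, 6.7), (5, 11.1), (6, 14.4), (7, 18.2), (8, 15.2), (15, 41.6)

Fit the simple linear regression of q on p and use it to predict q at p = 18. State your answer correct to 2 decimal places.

n = 8, Σx = 48, Σy = 112, Σxy = 1051.3, Σx² = 420
Sxx = Σx² − (Σx)²/n = 420 − 288 = 132
Sxy = Σxy − (Σx)(Σy)/n = 1051.3 − 672 = 379.3
b = Sxy/Sxx = 379.3/132 = 2.873485
a = ȳ − b·x̄ = 14 − 2.873485·6 = -3.240909
ŷ(18) = a + b·18 = -3.240909 + 2.873485·18 = 48.481818

48.48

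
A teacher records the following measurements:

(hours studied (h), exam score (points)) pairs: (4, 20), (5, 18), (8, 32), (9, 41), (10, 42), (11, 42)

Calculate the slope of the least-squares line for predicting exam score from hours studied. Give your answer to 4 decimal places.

3.8498

n = 6, Σx = 47, Σy = 195, Σxy = 1677, Σx² = 407
Sxx = Σx² − (Σx)²/n = 407 − 368.166667 = 38.833333
Sxy = Σxy − (Σx)(Σy)/n = 1677 − 1527.5 = 149.5
b = Sxy/Sxx = 149.5/38.833333 = 3.849785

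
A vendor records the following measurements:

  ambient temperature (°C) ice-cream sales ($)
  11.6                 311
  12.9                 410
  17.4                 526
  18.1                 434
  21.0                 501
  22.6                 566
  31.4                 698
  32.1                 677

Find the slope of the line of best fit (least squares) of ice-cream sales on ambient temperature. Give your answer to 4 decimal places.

16.4889

n = 8, Σx = 167.1, Σy = 4123, Σxy = 92865.9, Σx² = 3899.47
Sxx = Σx² − (Σx)²/n = 3899.47 − 3490.30125 = 409.16875
Sxy = Σxy − (Σx)(Σy)/n = 92865.9 − 86119.1625 = 6746.7375
b = Sxy/Sxx = 6746.7375/409.16875 = 16.488888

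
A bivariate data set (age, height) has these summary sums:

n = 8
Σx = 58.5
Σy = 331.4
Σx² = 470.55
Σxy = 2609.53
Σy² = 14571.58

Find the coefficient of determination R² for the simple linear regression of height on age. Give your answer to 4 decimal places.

Sxx = Σx² − (Σx)²/n = 470.55 − 427.78125 = 42.76875
Sxy = Σxy − (Σx)(Σy)/n = 2609.53 − 2423.3625 = 186.1675
Syy = Σy² − (Σy)²/n = 14571.58 − 13728.245 = 843.335
R² = Sxy²/(Sxx·Syy) = (186.1675)²/(42.76875·843.335) = 0.960906

0.9609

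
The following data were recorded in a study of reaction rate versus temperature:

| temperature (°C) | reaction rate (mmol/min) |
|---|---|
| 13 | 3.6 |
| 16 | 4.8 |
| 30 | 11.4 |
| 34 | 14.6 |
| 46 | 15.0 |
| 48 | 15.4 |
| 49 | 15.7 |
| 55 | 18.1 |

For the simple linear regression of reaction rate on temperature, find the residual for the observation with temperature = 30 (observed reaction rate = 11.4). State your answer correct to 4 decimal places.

n = 8, Σx = 291, Σy = 98.6, Σxy = 4156, Σx² = 12327
Sxx = Σx² − (Σx)²/n = 12327 − 10585.125 = 1741.875
Sxy = Σxy − (Σx)(Σy)/n = 4156 − 3586.575 = 569.425
b = Sxy/Sxx = 569.425/1741.875 = 0.326903
a = ȳ − b·x̄ = 12.325 − 0.326903·36.375 = 0.433886
ŷ(30) = 0.433886 + 0.326903·30 = 10.240990
residual = y − ŷ = 11.4 − 10.240990 = 1.159010

1.1590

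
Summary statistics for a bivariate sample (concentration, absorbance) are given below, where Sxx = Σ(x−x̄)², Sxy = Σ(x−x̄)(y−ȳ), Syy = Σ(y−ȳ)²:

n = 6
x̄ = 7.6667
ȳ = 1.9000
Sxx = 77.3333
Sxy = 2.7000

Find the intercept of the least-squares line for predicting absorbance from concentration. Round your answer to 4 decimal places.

b = Sxy/Sxx = 2.7/77.3333 = 0.034914
a = ȳ − b·x̄ = 1.9 − 0.034914·7.6667 = 1.632326

1.6323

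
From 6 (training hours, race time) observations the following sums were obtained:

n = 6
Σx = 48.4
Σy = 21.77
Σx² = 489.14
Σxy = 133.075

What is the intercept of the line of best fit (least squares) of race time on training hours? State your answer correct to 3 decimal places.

7.104

Sxx = Σx² − (Σx)²/n = 489.14 − 390.426667 = 98.713333
Sxy = Σxy − (Σx)(Σy)/n = 133.075 − 175.611333 = -42.536333
b = Sxy/Sxx = -42.536333/98.713333 = -0.430908
a = ȳ − b·x̄ = 3.628333 − (-0.430908)·8.066667 = 7.104322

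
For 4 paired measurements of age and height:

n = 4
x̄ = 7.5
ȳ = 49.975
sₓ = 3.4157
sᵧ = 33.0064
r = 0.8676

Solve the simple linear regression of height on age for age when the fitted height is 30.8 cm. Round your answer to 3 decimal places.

5.213

b = r · sᵧ/sₓ = 0.8676 · 33.0064/3.4157 = 8.383743
a = ȳ − b·x̄ = 49.975 − 8.383743·7.5 = -12.903076
Set a + b·x = 30.8: x = (30.8 − (-12.903076)) / 8.383743 = 5.212836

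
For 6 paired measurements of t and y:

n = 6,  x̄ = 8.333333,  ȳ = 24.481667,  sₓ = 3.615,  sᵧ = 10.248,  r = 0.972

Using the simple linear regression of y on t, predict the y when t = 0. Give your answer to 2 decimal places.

1.52

b = r · sᵧ/sₓ = 0.972 · 10.248/3.615 = 2.755479
a = ȳ − b·x̄ = 24.481667 − 2.755479·8.333333 = 1.519344
ŷ(0) = a + b·0 = 1.519344 + 2.755479·0 = 1.519344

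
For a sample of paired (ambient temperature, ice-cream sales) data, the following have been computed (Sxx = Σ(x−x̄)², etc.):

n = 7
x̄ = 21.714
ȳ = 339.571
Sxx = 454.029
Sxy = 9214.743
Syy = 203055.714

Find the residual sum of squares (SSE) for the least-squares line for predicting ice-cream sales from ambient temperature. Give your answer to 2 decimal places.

16037.95

b = Sxy/Sxx = 9214.743/454.029 = 20.295494
SSE = Syy − b·Sxy = 203055.714 − 20.295494·9214.743 = 16037.949593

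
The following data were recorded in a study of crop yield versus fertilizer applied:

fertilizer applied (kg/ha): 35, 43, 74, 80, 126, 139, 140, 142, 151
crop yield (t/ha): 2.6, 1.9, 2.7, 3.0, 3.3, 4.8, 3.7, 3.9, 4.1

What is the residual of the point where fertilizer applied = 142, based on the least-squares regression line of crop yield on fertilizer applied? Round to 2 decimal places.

-0.10

n = 9, Σx = 930, Σy = 30, Σxy = 3386.4, Σx² = 112712
Sxx = Σx² − (Σx)²/n = 112712 − 96100 = 16612
Sxy = Σxy − (Σx)(Σy)/n = 3386.4 − 3100 = 286.4
b = Sxy/Sxx = 286.4/16612 = 0.017241
a = ȳ − b·x̄ = 3.333333 − 0.017241·103.333333 = 1.551810
ŷ(142) = 1.551810 + 0.017241·142 = 3.999968
residual = y − ŷ = 3.9 − 3.999968 = -0.099968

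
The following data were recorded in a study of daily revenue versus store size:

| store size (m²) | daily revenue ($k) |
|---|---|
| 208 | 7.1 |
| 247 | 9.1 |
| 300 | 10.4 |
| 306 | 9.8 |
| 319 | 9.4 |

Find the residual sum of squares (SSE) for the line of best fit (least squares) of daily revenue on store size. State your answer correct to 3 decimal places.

1.651

n = 5, Σx = 1380, Σy = 45.8, Σxy = 12841.9, Σx² = 389670, Σy² = 425.78
Sxx = Σx² − (Σx)²/n = 389670 − 380880 = 8790
Sxy = Σxy − (Σx)(Σy)/n = 12841.9 − 12640.8 = 201.1
Syy = Σy² − (Σy)²/n = 425.78 − 419.528 = 6.252
b = Sxy/Sxx = 201.1/8790 = 0.022878
SSE = Syy − b·Sxy = 6.252 − 0.022878·201.1 = 1.651180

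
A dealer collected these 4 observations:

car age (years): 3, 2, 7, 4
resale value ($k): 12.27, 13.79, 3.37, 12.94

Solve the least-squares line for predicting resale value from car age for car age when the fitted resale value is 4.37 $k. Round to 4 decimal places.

6.9292

n = 4, Σx = 16, Σy = 42.37, Σxy = 139.74, Σx² = 78
Sxx = Σx² − (Σx)²/n = 78 − 64 = 14
Sxy = Σxy − (Σx)(Σy)/n = 139.74 − 169.48 = -29.74
b = Sxy/Sxx = -29.74/14 = -2.124286
a = ȳ − b·x̄ = 10.5925 − (-2.124286)·4 = 19.089643
Set a + b·x = 4.37: x = (4.37 − 19.089643) / (-2.124286) = 6.929220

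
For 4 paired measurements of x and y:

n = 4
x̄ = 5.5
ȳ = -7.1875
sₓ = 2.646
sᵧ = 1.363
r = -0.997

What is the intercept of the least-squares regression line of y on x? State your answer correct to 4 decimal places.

-4.3629

b = r · sᵧ/sₓ = -0.997 · 1.363/2.646 = -0.513572
a = ȳ − b·x̄ = -7.1875 − (-0.513572)·5.5 = -4.362855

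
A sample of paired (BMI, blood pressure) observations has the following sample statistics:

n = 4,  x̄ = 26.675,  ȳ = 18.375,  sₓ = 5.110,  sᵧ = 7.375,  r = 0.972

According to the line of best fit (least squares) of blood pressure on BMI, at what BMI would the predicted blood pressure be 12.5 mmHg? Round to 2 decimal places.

b = r · sᵧ/sₓ = 0.972 · 7.375/5.11 = 1.402838
a = ȳ − b·x̄ = 18.375 − 1.402838·26.675 = -19.045692
Set a + b·x = 12.5: x = (12.5 − (-19.045692)) / 1.402838 = 22.487060

22.49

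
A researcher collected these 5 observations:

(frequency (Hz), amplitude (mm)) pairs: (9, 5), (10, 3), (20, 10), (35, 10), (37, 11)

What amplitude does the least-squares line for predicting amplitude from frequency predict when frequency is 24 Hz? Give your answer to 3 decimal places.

8.221

n = 5, Σx = 111, Σy = 39, Σxy = 1032, Σx² = 3175
Sxx = Σx² − (Σx)²/n = 3175 − 2464.2 = 710.8
Sxy = Σxy − (Σx)(Σy)/n = 1032 − 865.8 = 166.2
b = Sxy/Sxx = 166.2/710.8 = 0.233821
a = ȳ − b·x̄ = 7.8 − 0.233821·22.2 = 2.609173
ŷ(24) = a + b·24 = 2.609173 + 0.233821·24 = 8.220878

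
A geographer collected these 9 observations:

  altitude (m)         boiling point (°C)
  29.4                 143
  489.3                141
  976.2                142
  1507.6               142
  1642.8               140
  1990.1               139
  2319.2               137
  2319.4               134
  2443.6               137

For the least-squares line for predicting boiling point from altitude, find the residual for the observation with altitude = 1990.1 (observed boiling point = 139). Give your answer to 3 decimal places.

0.890

n = 9, Σx = 13717.6, Σy = 1255, Σxy = 1895814.2, Σx² = 26854878.86
Sxx = Σx² − (Σx)²/n = 26854878.86 − 20908061.084444 = 5946817.775556
Sxy = Σxy − (Σx)(Σy)/n = 1895814.2 − 1912843.111111 = -17028.911111
b = Sxy/Sxx = -17028.911111/5946817.775556 = -0.002864
a = ȳ − b·x̄ = 139.444444 − (-0.002864)·1524.177778 = 143.808978
ŷ(1990.1) = 143.808978 + (-0.002864)·1990.1 = 138.110261
residual = y − ŷ = 139 − 138.110261 = 0.889739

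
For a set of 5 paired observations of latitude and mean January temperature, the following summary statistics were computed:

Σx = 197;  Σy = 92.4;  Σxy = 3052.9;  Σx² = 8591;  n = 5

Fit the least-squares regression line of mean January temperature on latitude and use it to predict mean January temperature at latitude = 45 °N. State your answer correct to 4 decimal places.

14.5112

Sxx = Σx² − (Σx)²/n = 8591 − 7761.8 = 829.2
Sxy = Σxy − (Σx)(Σy)/n = 3052.9 − 3640.56 = -587.66
b = Sxy/Sxx = -587.66/829.2 = -0.708707
a = ȳ − b·x̄ = 18.48 − (-0.708707)·39.4 = 46.403063
ŷ(45) = a + b·45 = 46.403063 + (-0.708707)·45 = 14.511240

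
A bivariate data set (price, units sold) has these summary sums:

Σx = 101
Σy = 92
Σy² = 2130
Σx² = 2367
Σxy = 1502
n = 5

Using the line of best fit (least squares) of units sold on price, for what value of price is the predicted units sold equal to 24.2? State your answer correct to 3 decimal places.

14.882

Sxx = Σx² − (Σx)²/n = 2367 − 2040.2 = 326.8
Sxy = Σxy − (Σx)(Σy)/n = 1502 − 1858.4 = -356.4
b = Sxy/Sxx = -356.4/326.8 = -1.090575
a = ȳ − b·x̄ = 18.4 − (-1.090575)·20.2 = 40.429621
Set a + b·x = 24.2: x = (24.2 − 40.429621) / (-1.090575) = 14.881706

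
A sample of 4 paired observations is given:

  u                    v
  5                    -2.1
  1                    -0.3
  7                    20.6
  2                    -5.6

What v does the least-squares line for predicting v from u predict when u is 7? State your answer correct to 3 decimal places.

13.857

n = 4, Σx = 15, Σy = 12.6, Σxy = 122.2, Σx² = 79
Sxx = Σx² − (Σx)²/n = 79 − 56.25 = 22.75
Sxy = Σxy − (Σx)(Σy)/n = 122.2 − 47.25 = 74.95
b = Sxy/Sxx = 74.95/22.75 = 3.294505
a = ȳ − b·x̄ = 3.15 − 3.294505·3.75 = -9.204396
ŷ(7) = a + b·7 = -9.204396 + 3.294505·7 = 13.857143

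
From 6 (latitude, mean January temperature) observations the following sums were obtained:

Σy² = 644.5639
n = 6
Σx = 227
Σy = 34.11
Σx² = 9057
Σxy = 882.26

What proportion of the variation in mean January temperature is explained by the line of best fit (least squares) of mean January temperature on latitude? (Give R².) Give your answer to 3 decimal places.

Sxx = Σx² − (Σx)²/n = 9057 − 8588.166667 = 468.833333
Sxy = Σxy − (Σx)(Σy)/n = 882.26 − 1290.495 = -408.235
Syy = Σy² − (Σy)²/n = 644.5639 − 193.91535 = 450.64855
R² = Sxy²/(Sxx·Syy) = (-408.235)²/(468.833333·450.64855) = 0.788795

0.789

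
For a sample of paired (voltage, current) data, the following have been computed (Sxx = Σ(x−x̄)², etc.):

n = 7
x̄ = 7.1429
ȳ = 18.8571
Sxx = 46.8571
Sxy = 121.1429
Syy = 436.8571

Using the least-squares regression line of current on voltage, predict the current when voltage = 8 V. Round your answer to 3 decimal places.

b = Sxy/Sxx = 121.1429/46.8571 = 2.585369
a = ȳ − b·x̄ = 18.8571 − 2.585369·7.1429 = 0.390067
ŷ(8) = a + b·8 = 0.390067 + 2.585369·8 = 21.073020

21.073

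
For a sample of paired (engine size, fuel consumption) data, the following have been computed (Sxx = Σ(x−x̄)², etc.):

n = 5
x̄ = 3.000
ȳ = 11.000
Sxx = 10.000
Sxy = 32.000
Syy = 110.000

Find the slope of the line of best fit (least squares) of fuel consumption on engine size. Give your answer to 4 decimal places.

3.2000

b = Sxy/Sxx = 32/10 = 3.2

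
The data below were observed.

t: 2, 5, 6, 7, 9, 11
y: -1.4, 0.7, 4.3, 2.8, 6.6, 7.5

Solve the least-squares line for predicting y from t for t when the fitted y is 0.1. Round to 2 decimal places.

n = 6, Σx = 40, Σy = 20.5, Σxy = 188, Σx² = 316
Sxx = Σx² − (Σx)²/n = 316 − 266.666667 = 49.333333
Sxy = Σxy − (Σx)(Σy)/n = 188 − 136.666667 = 51.333333
b = Sxy/Sxx = 51.333333/49.333333 = 1.040541
a = ȳ − b·x̄ = 3.416667 − 1.040541·6.666667 = -3.520270
Set a + b·x = 0.1: x = (0.1 − (-3.520270)) / 1.040541 = 3.479221

3.48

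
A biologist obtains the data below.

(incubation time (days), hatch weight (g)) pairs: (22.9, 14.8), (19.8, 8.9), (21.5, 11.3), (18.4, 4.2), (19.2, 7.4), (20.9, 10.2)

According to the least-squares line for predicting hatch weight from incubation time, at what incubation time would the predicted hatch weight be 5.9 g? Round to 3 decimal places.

18.794

n = 6, Σx = 122.7, Σy = 56.8, Σxy = 1190.63, Σx² = 2522.71
Sxx = Σx² − (Σx)²/n = 2522.71 − 2509.215 = 13.495
Sxy = Σxy − (Σx)(Σy)/n = 1190.63 − 1161.56 = 29.07
b = Sxy/Sxx = 29.07/13.495 = 2.154131
a = ȳ − b·x̄ = 9.466667 − 2.154131·20.45 = -34.585316
Set a + b·x = 5.9: x = (5.9 − (-34.585316)) / 2.154131 = 18.794267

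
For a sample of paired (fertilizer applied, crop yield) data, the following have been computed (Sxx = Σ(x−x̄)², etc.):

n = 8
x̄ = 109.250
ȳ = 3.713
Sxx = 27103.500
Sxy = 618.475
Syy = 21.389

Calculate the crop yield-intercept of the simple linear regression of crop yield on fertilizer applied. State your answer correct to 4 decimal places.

1.2200

b = Sxy/Sxx = 618.475/27103.5 = 0.022819
a = ȳ − b·x̄ = 3.713 − 0.022819·109.25 = 1.220023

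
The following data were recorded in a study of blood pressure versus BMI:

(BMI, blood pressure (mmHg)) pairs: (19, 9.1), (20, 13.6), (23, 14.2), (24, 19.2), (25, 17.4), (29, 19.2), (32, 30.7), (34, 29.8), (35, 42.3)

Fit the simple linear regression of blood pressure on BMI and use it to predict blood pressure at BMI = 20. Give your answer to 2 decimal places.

n = 9, Σx = 241, Σy = 195.5, Σxy = 5700.2, Σx² = 6737
Sxx = Σx² − (Σx)²/n = 6737 − 6453.444444 = 283.555556
Sxy = Σxy − (Σx)(Σy)/n = 5700.2 − 5235.055556 = 465.144444
b = Sxy/Sxx = 465.144444/283.555556 = 1.640400
a = ȳ − b·x̄ = 21.722222 − 1.640400·26.777778 = -22.204036
ŷ(20) = a + b·20 = -22.204036 + 1.640400·20 = 10.603958

10.60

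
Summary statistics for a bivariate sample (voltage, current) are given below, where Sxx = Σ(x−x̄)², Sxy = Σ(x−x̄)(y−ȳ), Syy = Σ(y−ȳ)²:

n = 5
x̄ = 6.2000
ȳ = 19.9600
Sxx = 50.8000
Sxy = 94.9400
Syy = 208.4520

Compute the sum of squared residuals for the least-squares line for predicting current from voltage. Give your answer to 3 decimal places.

b = Sxy/Sxx = 94.94/50.8 = 1.868898
SSE = Syy − b·Sxy = 208.452 − 1.868898·94.94 = 31.018858

31.019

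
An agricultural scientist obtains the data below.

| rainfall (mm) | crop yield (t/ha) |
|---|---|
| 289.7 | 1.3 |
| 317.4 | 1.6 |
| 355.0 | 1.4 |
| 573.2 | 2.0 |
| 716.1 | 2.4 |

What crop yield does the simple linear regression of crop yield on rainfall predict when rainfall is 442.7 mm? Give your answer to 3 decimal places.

n = 5, Σx = 2251.4, Σy = 8.7, Σxy = 4246.49, Σx² = 1152051.3
Sxx = Σx² − (Σx)²/n = 1152051.3 − 1013760.392 = 138290.908
Sxy = Σxy − (Σx)(Σy)/n = 4246.49 − 3917.436 = 329.054
b = Sxy/Sxx = 329.054/138290.908 = 0.002379
a = ȳ − b·x̄ = 1.74 − 0.002379·450.28 = 0.668589
ŷ(442.7) = a + b·442.7 = 0.668589 + 0.002379·442.7 = 1.721964

1.722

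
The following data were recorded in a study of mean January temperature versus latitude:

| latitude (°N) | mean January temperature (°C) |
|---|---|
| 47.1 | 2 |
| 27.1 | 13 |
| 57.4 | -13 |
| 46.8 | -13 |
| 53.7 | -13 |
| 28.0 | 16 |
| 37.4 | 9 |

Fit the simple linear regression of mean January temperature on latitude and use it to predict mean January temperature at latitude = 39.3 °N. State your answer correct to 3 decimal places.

n = 7, Σx = 297.5, Σy = 1, Σxy = -821.6, Σx² = 13504.27
Sxx = Σx² − (Σx)²/n = 13504.27 − 12643.75 = 860.52
Sxy = Σxy − (Σx)(Σy)/n = -821.6 − 42.5 = -864.1
b = Sxy/Sxx = -864.1/860.52 = -1.004160
a = ȳ − b·x̄ = 0.142857 − (-1.004160)·42.5 = 42.819669
ŷ(39.3) = a + b·39.3 = 42.819669 + (-1.004160)·39.3 = 3.356170

3.356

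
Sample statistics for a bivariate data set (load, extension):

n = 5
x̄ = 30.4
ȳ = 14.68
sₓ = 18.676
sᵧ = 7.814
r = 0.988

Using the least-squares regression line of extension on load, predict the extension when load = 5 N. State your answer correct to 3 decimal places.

b = r · sᵧ/sₓ = 0.988 · 7.814/18.676 = 0.413377
a = ȳ − b·x̄ = 14.68 − 0.413377·30.4 = 2.113334
ŷ(5) = a + b·5 = 2.113334 + 0.413377·5 = 4.180220

4.180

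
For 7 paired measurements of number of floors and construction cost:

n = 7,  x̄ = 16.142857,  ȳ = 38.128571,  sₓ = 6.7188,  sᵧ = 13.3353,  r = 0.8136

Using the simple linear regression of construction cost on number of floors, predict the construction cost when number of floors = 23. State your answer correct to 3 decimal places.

49.202

b = r · sᵧ/sₓ = 0.8136 · 13.3353/6.7188 = 1.614812
a = ȳ − b·x̄ = 38.128571 − 1.614812·16.142857 = 12.060889
ŷ(23) = a + b·23 = 12.060889 + 1.614812·23 = 49.201569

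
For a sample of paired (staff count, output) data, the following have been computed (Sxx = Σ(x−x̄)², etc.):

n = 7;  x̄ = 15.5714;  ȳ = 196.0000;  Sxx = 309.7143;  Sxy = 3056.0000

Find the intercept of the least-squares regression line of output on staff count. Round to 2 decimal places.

b = Sxy/Sxx = 3056/309.7143 = 9.867158
a = ȳ − b·x̄ = 196 − 9.867158·15.5714 = 42.354533

42.35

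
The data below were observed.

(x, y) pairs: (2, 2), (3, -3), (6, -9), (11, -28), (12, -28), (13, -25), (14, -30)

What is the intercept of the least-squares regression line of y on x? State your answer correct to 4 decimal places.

5.9777

n = 7, Σx = 61, Σy = -121, Σxy = -1448, Σx² = 679
Sxx = Σx² − (Σx)²/n = 679 − 531.571429 = 147.428571
Sxy = Σxy − (Σx)(Σy)/n = -1448 − (-1054.428571) = -393.571429
b = Sxy/Sxx = -393.571429/147.428571 = -2.669574
a = ȳ − b·x̄ = -17.285714 − (-2.669574)·8.714286 = 5.977713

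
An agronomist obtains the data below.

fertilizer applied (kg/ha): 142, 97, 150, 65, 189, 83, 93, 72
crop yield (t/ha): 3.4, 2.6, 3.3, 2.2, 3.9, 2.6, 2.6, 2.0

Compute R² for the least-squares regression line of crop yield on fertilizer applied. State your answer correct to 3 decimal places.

0.956

n = 8, Σx = 891, Σy = 22.6, Σxy = 2711.7, Σx² = 112741, Σy² = 66.78
Sxx = Σx² − (Σx)²/n = 112741 − 99235.125 = 13505.875
Sxy = Σxy − (Σx)(Σy)/n = 2711.7 − 2517.075 = 194.625
Syy = Σy² − (Σy)²/n = 66.78 − 63.845 = 2.935
R² = Sxy²/(Sxx·Syy) = (194.625)²/(13505.875·2.935) = 0.955579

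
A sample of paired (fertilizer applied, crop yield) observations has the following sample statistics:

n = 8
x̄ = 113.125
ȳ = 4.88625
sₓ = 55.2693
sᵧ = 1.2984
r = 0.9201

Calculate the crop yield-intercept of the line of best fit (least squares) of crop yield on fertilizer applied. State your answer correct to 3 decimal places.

b = r · sᵧ/sₓ = 0.9201 · 1.2984/55.2693 = 0.021615
a = ȳ − b·x̄ = 4.88625 − 0.021615·113.125 = 2.441029

2.441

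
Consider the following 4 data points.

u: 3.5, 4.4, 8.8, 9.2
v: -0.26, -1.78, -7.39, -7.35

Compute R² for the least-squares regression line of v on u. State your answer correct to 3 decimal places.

n = 4, Σx = 25.9, Σy = -16.78, Σxy = -141.394, Σx² = 193.69, Σy² = 111.8706
Sxx = Σx² − (Σx)²/n = 193.69 − 167.7025 = 25.9875
Sxy = Σxy − (Σx)(Σy)/n = -141.394 − (-108.6505) = -32.7435
Syy = Σy² − (Σy)²/n = 111.8706 − 70.3921 = 41.4785
R² = Sxy²/(Sxx·Syy) = (-32.7435)²/(25.9875·41.4785) = 0.994633

0.995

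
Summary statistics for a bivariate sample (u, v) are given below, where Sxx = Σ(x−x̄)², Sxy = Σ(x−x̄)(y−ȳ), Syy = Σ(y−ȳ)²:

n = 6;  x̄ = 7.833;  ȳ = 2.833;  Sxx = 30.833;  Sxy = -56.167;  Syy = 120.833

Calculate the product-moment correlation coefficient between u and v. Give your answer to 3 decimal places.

-0.920

r = Sxy/√(Sxx·Syy) = -56.167/√(3725.643889) = -56.167/61.038053 = -0.920196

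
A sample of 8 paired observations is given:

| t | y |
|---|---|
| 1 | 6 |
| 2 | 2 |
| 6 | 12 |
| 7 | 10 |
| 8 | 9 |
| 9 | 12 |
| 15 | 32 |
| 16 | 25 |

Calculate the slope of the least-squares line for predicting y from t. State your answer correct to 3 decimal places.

1.706

n = 8, Σx = 64, Σy = 108, Σxy = 1212, Σx² = 716
Sxx = Σx² − (Σx)²/n = 716 − 512 = 204
Sxy = Σxy − (Σx)(Σy)/n = 1212 − 864 = 348
b = Sxy/Sxx = 348/204 = 1.705882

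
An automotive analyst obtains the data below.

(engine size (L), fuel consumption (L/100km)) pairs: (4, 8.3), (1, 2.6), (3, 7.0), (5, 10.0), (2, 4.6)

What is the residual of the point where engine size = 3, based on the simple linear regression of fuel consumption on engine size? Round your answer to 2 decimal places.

n = 5, Σx = 15, Σy = 32.5, Σxy = 116, Σx² = 55
Sxx = Σx² − (Σx)²/n = 55 − 45 = 10
Sxy = Σxy − (Σx)(Σy)/n = 116 − 97.5 = 18.5
b = Sxy/Sxx = 18.5/10 = 1.85
a = ȳ − b·x̄ = 6.5 − 1.85·3 = 0.95
ŷ(3) = 0.95 + 1.85·3 = 6.5
residual = y − ŷ = 7.0 − 6.5 = 0.5

0.50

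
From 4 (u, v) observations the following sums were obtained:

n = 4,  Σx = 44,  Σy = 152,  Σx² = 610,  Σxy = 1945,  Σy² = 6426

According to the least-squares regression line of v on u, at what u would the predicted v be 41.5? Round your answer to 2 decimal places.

12.62

Sxx = Σx² − (Σx)²/n = 610 − 484 = 126
Sxy = Σxy − (Σx)(Σy)/n = 1945 − 1672 = 273
b = Sxy/Sxx = 273/126 = 2.166667
a = ȳ − b·x̄ = 38 − 2.166667·11 = 14.166667
Set a + b·x = 41.5: x = (41.5 − 14.166667) / 2.166667 = 12.615385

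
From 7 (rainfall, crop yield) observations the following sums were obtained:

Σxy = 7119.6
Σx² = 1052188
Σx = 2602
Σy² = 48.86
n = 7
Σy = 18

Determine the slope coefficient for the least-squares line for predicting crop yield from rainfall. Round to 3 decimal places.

0.005

Sxx = Σx² − (Σx)²/n = 1052188 − 967200.571429 = 84987.428571
Sxy = Σxy − (Σx)(Σy)/n = 7119.6 − 6690.857143 = 428.742857
b = Sxy/Sxx = 428.742857/84987.428571 = 0.005045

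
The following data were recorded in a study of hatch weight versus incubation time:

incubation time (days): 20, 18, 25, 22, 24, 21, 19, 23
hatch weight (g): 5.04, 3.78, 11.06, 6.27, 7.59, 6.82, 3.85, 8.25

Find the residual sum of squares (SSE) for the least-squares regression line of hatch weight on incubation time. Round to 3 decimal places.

4.793

n = 8, Σx = 172, Σy = 52.66, Σxy = 1171.56, Σx² = 3740, Σy² = 388.332
Sxx = Σx² − (Σx)²/n = 3740 − 3698 = 42
Sxy = Σxy − (Σx)(Σy)/n = 1171.56 − 1132.19 = 39.37
Syy = Σy² − (Σy)²/n = 388.332 − 346.63445 = 41.69755
b = Sxy/Sxx = 39.37/42 = 0.937381
SSE = Syy − b·Sxy = 41.69755 − 0.937381·39.37 = 4.792862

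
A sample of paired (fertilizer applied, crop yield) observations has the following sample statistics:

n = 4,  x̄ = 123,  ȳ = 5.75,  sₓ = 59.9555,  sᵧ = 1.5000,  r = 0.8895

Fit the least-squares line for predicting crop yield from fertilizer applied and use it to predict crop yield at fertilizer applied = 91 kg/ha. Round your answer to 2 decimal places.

5.04

b = r · sᵧ/sₓ = 0.8895 · 1.5/59.9555 = 0.022254
a = ȳ − b·x̄ = 5.75 − 0.022254·123 = 3.012757
ŷ(91) = a + b·91 = 3.012757 + 0.022254·91 = 5.037872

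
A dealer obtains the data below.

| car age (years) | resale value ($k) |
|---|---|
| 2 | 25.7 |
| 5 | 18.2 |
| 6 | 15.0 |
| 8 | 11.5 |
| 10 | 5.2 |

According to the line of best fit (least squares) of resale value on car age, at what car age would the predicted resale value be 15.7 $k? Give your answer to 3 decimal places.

n = 5, Σx = 31, Σy = 75.6, Σxy = 376.4, Σx² = 229
Sxx = Σx² − (Σx)²/n = 229 − 192.2 = 36.8
Sxy = Σxy − (Σx)(Σy)/n = 376.4 − 468.72 = -92.32
b = Sxy/Sxx = -92.32/36.8 = -2.508696
a = ȳ − b·x̄ = 15.12 − (-2.508696)·6.2 = 30.673913
Set a + b·x = 15.7: x = (15.7 − 30.673913) / (-2.508696) = 5.968804

5.969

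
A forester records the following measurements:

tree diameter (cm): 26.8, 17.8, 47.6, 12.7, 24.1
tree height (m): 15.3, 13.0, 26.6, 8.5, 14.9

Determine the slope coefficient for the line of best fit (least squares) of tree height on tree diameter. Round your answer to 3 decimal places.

n = 5, Σx = 129, Σy = 78.3, Σxy = 2374.64, Σx² = 4042.94
Sxx = Σx² − (Σx)²/n = 4042.94 − 3328.2 = 714.74
Sxy = Σxy − (Σx)(Σy)/n = 2374.64 − 2020.14 = 354.5
b = Sxy/Sxx = 354.5/714.74 = 0.495985

0.496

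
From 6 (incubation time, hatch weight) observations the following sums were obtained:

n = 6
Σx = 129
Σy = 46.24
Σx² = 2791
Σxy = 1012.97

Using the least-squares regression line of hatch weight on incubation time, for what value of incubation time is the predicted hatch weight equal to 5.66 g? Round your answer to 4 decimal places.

Sxx = Σx² − (Σx)²/n = 2791 − 2773.5 = 17.5
Sxy = Σxy − (Σx)(Σy)/n = 1012.97 − 994.16 = 18.81
b = Sxy/Sxx = 18.81/17.5 = 1.074857
a = ȳ − b·x̄ = 7.706667 − 1.074857·21.5 = -15.402762
Set a + b·x = 5.66: x = (5.66 − (-15.402762)) / 1.074857 = 19.595871

19.5959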